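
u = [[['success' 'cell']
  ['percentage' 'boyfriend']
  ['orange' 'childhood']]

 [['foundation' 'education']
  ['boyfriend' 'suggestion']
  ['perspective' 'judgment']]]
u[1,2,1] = 'judgment'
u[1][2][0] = 'perspective'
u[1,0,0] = 'foundation'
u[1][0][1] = 'education'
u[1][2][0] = 'perspective'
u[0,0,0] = 'success'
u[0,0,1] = 'cell'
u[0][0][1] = 'cell'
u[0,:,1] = ['cell', 'boyfriend', 'childhood']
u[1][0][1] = 'education'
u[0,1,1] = 'boyfriend'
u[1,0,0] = 'foundation'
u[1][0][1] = 'education'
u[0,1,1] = 'boyfriend'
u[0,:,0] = ['success', 'percentage', 'orange']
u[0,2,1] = 'childhood'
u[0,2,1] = 'childhood'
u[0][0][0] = 'success'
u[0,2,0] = 'orange'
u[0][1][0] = 'percentage'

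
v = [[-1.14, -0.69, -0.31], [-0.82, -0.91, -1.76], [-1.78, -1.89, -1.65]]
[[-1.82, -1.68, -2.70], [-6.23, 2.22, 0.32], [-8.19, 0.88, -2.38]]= v @ [[-1.00,3.05,2.89], [3.24,-1.82,-0.23], [2.33,-1.74,-1.41]]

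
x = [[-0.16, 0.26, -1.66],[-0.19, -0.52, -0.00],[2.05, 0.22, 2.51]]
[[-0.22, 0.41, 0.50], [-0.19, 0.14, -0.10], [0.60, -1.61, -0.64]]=x@[[0.02, -0.52, -0.00], [0.36, -0.07, 0.19], [0.19, -0.21, -0.27]]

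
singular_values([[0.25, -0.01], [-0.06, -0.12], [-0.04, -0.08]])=[0.26, 0.14]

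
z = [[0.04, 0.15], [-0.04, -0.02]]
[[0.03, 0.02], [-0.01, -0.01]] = z @ [[0.22,0.12],[0.14,0.09]]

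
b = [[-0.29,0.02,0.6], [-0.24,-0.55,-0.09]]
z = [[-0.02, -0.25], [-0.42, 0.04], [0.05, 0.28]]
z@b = [[0.07, 0.14, 0.01], [0.11, -0.03, -0.26], [-0.08, -0.15, 0.00]]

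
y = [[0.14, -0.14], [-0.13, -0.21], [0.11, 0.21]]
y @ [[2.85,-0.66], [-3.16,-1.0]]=[[0.84, 0.05], [0.29, 0.30], [-0.35, -0.28]]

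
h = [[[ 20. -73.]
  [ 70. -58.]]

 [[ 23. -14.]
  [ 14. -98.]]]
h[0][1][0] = 70.0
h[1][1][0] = 14.0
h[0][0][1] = -73.0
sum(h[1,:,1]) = -112.0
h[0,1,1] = -58.0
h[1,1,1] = -98.0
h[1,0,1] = -14.0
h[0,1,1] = -58.0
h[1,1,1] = -98.0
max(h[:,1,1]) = -58.0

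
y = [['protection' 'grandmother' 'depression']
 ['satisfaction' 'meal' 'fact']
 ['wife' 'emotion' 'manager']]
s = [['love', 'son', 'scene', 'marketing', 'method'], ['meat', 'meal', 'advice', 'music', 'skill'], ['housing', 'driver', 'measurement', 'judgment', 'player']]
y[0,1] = 'grandmother'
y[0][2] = 'depression'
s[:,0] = ['love', 'meat', 'housing']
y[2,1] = 'emotion'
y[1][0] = 'satisfaction'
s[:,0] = ['love', 'meat', 'housing']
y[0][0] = 'protection'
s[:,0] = ['love', 'meat', 'housing']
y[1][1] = 'meal'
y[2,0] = 'wife'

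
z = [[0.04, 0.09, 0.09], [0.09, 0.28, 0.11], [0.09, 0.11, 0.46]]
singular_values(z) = [0.54, 0.24, 0.0]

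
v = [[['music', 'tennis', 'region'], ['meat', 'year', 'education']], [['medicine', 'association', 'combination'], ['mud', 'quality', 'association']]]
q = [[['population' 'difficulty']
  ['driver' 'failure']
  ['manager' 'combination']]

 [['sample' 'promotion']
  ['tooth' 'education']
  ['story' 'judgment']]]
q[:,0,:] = [['population', 'difficulty'], ['sample', 'promotion']]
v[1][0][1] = 'association'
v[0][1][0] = 'meat'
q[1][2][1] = 'judgment'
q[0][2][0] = 'manager'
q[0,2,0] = 'manager'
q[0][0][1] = 'difficulty'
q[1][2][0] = 'story'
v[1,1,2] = 'association'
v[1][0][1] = 'association'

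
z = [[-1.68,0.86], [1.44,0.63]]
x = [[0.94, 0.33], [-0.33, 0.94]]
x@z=[[-1.10,1.02], [1.91,0.31]]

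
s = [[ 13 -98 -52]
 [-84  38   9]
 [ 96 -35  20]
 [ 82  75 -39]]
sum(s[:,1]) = -20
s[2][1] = -35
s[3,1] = 75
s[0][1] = -98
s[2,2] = 20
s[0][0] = 13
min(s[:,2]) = -52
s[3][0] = 82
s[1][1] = 38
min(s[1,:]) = -84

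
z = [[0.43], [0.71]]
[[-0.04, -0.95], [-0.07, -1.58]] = z@[[-0.1,-2.22]]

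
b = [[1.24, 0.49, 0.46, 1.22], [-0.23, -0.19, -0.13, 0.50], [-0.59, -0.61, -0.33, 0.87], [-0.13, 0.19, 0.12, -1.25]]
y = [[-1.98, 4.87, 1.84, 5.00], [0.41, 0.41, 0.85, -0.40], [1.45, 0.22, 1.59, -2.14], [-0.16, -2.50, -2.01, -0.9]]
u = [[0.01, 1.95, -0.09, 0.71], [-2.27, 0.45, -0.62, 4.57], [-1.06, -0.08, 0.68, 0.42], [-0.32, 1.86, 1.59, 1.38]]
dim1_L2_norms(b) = [1.86, 0.6, 1.26, 1.28]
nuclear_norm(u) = 10.33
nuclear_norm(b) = 3.84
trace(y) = -0.88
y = b @ u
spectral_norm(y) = 8.06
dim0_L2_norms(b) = [1.4, 0.83, 0.59, 2.01]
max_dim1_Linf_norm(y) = 5.0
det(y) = -0.18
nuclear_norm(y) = 11.79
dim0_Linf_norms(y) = [1.98, 4.87, 2.01, 5.0]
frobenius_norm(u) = 6.38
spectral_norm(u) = 5.53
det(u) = 12.81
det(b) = -0.01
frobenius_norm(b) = 2.66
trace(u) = 2.52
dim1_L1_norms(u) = [2.76, 7.91, 2.24, 5.15]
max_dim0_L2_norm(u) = 4.84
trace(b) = -0.53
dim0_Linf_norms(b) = [1.24, 0.61, 0.46, 1.25]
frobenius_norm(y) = 8.81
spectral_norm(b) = 2.13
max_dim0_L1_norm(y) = 8.44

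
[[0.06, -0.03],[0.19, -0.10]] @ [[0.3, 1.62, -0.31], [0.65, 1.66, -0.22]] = [[-0.0, 0.05, -0.01], [-0.01, 0.14, -0.04]]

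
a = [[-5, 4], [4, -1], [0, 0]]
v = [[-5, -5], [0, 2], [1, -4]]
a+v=[[-10, -1], [4, 1], [1, -4]]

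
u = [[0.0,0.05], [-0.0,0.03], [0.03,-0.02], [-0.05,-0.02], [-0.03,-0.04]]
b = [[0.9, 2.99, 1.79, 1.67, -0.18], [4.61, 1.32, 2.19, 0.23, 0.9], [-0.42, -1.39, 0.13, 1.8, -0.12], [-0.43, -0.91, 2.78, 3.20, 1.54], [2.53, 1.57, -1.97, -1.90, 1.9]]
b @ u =[[-0.02, 0.07], [0.03, 0.19], [-0.08, -0.1], [-0.12, -0.23], [-0.02, 0.18]]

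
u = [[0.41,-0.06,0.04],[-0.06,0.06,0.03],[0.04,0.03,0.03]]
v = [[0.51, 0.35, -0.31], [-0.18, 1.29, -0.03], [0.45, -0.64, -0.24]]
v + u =[[0.92, 0.29, -0.27], [-0.24, 1.35, 0.00], [0.49, -0.61, -0.21]]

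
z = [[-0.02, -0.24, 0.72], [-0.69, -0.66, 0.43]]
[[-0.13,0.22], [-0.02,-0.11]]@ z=[[-0.15, -0.11, 0.00], [0.08, 0.08, -0.06]]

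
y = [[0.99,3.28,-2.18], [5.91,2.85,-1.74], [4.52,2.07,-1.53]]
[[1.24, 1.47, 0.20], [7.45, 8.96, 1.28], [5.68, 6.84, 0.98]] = y@[[1.26, 1.52, 0.22], [0.03, 0.03, 0.0], [0.05, 0.06, 0.01]]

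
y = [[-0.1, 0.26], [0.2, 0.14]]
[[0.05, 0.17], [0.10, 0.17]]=y @ [[0.29, 0.32], [0.32, 0.76]]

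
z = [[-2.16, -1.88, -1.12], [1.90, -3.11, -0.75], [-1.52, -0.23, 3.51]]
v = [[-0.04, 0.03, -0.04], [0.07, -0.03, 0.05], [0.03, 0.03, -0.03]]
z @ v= [[-0.08, -0.04, 0.03],[-0.32, 0.13, -0.21],[0.15, 0.07, -0.06]]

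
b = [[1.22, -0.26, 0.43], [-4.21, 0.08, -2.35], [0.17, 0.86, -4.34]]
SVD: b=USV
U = [[-0.19, -0.20, -0.96], [0.77, 0.58, -0.27], [0.61, -0.79, 0.04]]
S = [5.69, 3.49, 0.27]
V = [[-0.59, 0.11, -0.80],[-0.80, -0.17, 0.57],[-0.07, 0.98, 0.19]]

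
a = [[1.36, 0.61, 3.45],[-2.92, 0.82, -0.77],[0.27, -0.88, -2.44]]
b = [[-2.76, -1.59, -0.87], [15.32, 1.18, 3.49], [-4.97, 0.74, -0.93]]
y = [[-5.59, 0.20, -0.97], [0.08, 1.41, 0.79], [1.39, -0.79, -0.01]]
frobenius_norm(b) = 16.89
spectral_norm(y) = 5.85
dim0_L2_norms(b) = [16.34, 2.11, 3.72]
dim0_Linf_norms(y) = [5.59, 1.41, 0.97]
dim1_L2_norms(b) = [3.3, 15.76, 5.11]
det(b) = 0.12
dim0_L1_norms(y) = [7.06, 2.4, 1.77]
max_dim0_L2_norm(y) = 5.76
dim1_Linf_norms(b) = [2.76, 15.32, 4.97]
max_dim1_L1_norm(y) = 6.76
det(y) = -1.23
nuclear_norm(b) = 18.59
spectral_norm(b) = 16.80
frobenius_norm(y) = 6.12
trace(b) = -2.51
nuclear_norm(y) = 7.75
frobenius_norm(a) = 5.54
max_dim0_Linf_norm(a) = 3.45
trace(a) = -0.26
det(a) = -0.01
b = a @ y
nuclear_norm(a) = 7.63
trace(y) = -4.19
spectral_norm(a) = 4.71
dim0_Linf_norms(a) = [2.92, 0.88, 3.45]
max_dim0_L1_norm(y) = 7.06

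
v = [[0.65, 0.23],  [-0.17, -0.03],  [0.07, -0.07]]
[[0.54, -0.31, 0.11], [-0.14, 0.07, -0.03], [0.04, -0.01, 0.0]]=v @ [[0.77, -0.37, 0.14], [0.16, -0.29, 0.10]]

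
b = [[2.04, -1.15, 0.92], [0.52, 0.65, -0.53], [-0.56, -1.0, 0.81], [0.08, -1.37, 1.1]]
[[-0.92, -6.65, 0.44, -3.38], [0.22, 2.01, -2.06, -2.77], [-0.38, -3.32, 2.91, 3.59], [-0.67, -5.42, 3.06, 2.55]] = b@[[-0.18, -1.07, -1.08, -2.8], [0.47, 0.78, -1.73, -2.14], [-0.01, -3.88, 0.71, -0.14]]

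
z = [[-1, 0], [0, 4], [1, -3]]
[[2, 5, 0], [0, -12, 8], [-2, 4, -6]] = z@[[-2, -5, 0], [0, -3, 2]]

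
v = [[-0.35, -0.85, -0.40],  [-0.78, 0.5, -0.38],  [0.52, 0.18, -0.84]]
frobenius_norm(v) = 1.74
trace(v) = -0.69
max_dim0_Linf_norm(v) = 0.85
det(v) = 1.01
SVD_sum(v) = [[0.01, 0.04, -0.16], [0.03, 0.1, -0.42], [0.06, 0.21, -0.87]] + [[-0.25, -0.92, -0.24], [0.05, 0.16, 0.04], [0.03, 0.09, 0.02]] + [[-0.11, 0.03, -0.0], [-0.86, 0.24, -0.01], [0.43, -0.12, 0.0]]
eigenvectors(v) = [[(0.52+0j), (0.02-0.61j), 0.02+0.61j], [-0.85+0.00j, -0.04-0.37j, -0.04+0.37j], [(0.06+0j), (-0.71+0j), -0.71-0.00j]]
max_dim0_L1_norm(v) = 1.65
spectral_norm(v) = 1.01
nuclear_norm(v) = 3.01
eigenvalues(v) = [(1+0j), (-0.85+0.54j), (-0.85-0.54j)]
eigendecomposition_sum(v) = [[(0.27+0j), -0.44-0.00j, 0.03+0.00j],[(-0.44+0j), 0.73+0.00j, (-0.05-0j)],[(0.03+0j), (-0.05-0j), 0.00+0.00j]] + [[(-0.31+0.2j), (-0.2+0.09j), -0.22-0.37j], [-0.17+0.15j, (-0.11+0.07j), (-0.16-0.2j)], [(0.24+0.35j), 0.12+0.23j, -0.42+0.27j]] + [[-0.31-0.20j, (-0.2-0.09j), (-0.22+0.37j)],[-0.17-0.15j, -0.11-0.07j, (-0.16+0.2j)],[0.24-0.35j, 0.12-0.23j, (-0.42-0.27j)]]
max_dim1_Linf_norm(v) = 0.85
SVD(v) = [[0.17, -0.98, -0.11], [0.43, 0.17, -0.89], [0.89, 0.10, 0.45]] @ diag([1.0051433628532203, 1.002445380016322, 1.0004949176262978]) @ [[0.07, 0.23, -0.97], [0.26, 0.94, 0.24], [0.96, -0.27, 0.01]]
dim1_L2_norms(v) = [1.0, 1.0, 1.0]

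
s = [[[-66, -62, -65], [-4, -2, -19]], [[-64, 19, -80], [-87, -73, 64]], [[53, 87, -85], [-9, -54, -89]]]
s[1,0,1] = 19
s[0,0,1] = -62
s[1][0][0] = -64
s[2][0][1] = 87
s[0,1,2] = -19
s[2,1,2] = -89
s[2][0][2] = -85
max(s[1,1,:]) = 64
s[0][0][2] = -65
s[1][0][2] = -80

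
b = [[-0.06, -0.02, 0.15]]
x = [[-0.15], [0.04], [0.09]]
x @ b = [[0.01,0.00,-0.02], [-0.0,-0.0,0.01], [-0.01,-0.0,0.01]]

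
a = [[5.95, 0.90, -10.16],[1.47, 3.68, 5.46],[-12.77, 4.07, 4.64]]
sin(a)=[[-0.99, -0.00, 0.0],  [-0.0, -0.99, -0.0],  [0.00, -0.0, -0.99]]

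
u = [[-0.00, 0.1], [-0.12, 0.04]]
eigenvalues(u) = [(0.02+0.11j), (0.02-0.11j)]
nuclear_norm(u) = 0.22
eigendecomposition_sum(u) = [[0.00+0.06j, (0.05-0.01j)], [(-0.06+0.01j), 0.02+0.05j]] + [[-0.06j, (0.05+0.01j)], [(-0.06-0.01j), 0.02-0.05j]]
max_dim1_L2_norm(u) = 0.13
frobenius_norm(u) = 0.16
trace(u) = 0.04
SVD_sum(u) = [[-0.05,0.04], [-0.1,0.07]] + [[0.05,0.06], [-0.02,-0.03]]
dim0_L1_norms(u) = [0.12, 0.14]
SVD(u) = [[-0.45,-0.89], [-0.89,0.45]] @ diag([0.1341640786499874, 0.08944271909999159]) @ [[0.80,-0.6], [-0.6,-0.8]]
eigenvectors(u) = [[-0.12+0.66j, -0.12-0.66j], [(-0.74+0j), (-0.74-0j)]]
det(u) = 0.01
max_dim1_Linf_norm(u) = 0.12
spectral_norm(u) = 0.13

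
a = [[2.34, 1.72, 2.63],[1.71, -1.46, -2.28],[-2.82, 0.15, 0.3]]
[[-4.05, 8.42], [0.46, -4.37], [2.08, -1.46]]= a@[[-0.81, 0.78], [-0.84, 0.3], [-0.27, 2.31]]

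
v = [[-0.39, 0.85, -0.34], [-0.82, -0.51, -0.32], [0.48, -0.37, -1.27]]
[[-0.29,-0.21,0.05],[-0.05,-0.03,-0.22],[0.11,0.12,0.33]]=v @ [[0.19, 0.14, 0.27],  [-0.23, -0.18, 0.11],  [0.05, 0.01, -0.19]]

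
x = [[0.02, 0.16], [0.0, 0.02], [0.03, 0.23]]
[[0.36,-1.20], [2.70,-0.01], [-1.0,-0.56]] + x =[[0.38, -1.04], [2.7, 0.01], [-0.97, -0.33]]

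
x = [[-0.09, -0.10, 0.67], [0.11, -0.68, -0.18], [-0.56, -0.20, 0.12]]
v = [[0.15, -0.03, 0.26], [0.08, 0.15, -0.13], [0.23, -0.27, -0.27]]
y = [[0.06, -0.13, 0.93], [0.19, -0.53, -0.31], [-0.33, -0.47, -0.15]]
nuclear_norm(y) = 2.09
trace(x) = -0.65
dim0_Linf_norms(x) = [0.56, 0.68, 0.67]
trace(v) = 0.03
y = v + x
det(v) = -0.03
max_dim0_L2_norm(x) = 0.72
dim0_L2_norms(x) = [0.58, 0.72, 0.7]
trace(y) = -0.62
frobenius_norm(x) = 1.16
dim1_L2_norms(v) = [0.3, 0.21, 0.45]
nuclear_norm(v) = 0.95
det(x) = -0.27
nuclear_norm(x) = 1.97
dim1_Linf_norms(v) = [0.26, 0.15, 0.27]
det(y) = -0.27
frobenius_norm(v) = 0.58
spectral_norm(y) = 1.01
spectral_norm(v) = 0.46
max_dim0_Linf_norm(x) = 0.68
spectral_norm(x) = 0.76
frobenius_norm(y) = 1.28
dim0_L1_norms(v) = [0.46, 0.45, 0.66]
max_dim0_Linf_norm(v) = 0.27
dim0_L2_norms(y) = [0.39, 0.72, 0.99]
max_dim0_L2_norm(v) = 0.4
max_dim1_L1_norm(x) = 0.97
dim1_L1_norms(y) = [1.12, 1.03, 0.95]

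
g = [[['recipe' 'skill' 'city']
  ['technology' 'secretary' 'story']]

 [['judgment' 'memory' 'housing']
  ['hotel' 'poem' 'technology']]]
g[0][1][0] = 'technology'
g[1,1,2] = 'technology'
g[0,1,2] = 'story'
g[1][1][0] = 'hotel'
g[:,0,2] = ['city', 'housing']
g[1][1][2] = 'technology'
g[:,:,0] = [['recipe', 'technology'], ['judgment', 'hotel']]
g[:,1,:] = [['technology', 'secretary', 'story'], ['hotel', 'poem', 'technology']]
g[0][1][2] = 'story'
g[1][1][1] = 'poem'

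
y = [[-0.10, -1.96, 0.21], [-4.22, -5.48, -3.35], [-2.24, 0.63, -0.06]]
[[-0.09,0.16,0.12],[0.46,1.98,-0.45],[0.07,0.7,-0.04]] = y @ [[-0.02, -0.33, -0.0], [0.03, -0.07, -0.04], [-0.16, -0.06, 0.20]]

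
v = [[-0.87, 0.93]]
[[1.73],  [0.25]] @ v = [[-1.51, 1.61], [-0.22, 0.23]]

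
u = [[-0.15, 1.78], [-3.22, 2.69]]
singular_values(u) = [4.4, 1.21]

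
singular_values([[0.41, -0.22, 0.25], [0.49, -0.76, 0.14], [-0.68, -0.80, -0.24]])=[1.14, 0.99, 0.1]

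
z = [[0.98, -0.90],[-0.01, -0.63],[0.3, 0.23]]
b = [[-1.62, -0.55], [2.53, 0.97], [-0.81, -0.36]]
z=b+[[2.60, -0.35],  [-2.54, -1.6],  [1.11, 0.59]]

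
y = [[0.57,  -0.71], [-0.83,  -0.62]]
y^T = [[0.57,-0.83], [-0.71,-0.62]]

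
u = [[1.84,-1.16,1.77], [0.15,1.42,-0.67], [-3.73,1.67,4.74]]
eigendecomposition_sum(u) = [[(0.82+1.86j), (-1.01-0.98j), 0.85-1.34j], [-0.05-0.61j, 0.19+0.38j, -0.37+0.29j], [-1.91+2.34j, (0.63-2j), (2.35+0.23j)]] + [[(0.82-1.86j), -1.01+0.98j, 0.85+1.34j], [(-0.05+0.61j), (0.19-0.38j), (-0.37-0.29j)], [-1.91-2.34j, 0.63+2.00j, (2.35-0.23j)]] + [[(0.2-0j),0.85+0.00j,0.06-0.00j], [0.24-0.00j,(1.05+0j),0.08-0.00j], [0.10-0.00j,0.42+0.00j,(0.03-0j)]]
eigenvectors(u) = [[-0.25+0.49j, (-0.25-0.49j), 0.60+0.00j], [(0.12-0.11j), 0.12+0.11j, (0.74+0j)], [(-0.82+0j), -0.82-0.00j, 0.29+0.00j]]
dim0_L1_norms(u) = [5.72, 4.25, 7.18]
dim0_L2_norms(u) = [4.16, 2.48, 5.1]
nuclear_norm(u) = 10.43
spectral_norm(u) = 6.26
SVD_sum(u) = [[0.04, -0.02, -0.05], [0.14, -0.06, -0.17], [-3.75, 1.63, 4.74]] + [[1.55, -1.50, 1.74], [-0.62, 0.6, -0.69], [-0.01, 0.01, -0.01]] + [[0.25, 0.35, 0.08], [0.63, 0.88, 0.2], [0.03, 0.04, 0.01]]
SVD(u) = [[-0.01, -0.93, -0.37],  [-0.04, 0.37, -0.93],  [1.00, 0.00, -0.04]] @ diag([6.262845516938933, 2.9808637738852655, 1.1884936653160587]) @ [[-0.60, 0.26, 0.76], [-0.56, 0.54, -0.63], [-0.57, -0.80, -0.18]]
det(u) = 22.19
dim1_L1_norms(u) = [4.77, 2.24, 10.14]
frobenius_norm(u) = 7.04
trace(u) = 8.00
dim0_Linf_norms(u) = [3.73, 1.67, 4.74]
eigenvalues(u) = [(3.36+2.46j), (3.36-2.46j), (1.28+0j)]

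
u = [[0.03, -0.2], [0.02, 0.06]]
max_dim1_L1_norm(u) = 0.23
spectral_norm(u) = 0.21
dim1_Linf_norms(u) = [0.2, 0.06]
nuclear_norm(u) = 0.24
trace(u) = 0.09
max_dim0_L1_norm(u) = 0.26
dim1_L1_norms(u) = [0.23, 0.08]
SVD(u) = [[-0.96, 0.27], [0.27, 0.96]] @ diag([0.21009008119452047, 0.02760720528557383]) @ [[-0.11,  0.99], [0.99,  0.11]]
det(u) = 0.01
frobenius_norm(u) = 0.21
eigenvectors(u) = [[0.95+0.00j, 0.95-0.00j],  [-0.07-0.29j, (-0.07+0.29j)]]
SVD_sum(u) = [[0.02, -0.2], [-0.01, 0.06]] + [[0.01,  0.0], [0.03,  0.0]]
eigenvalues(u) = [(0.04+0.06j), (0.04-0.06j)]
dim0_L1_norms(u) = [0.05, 0.26]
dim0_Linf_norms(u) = [0.03, 0.2]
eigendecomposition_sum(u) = [[(0.01+0.04j), -0.10+0.07j], [0.01-0.01j, (0.03+0.03j)]] + [[(0.01-0.04j),-0.10-0.07j],[(0.01+0.01j),(0.03-0.03j)]]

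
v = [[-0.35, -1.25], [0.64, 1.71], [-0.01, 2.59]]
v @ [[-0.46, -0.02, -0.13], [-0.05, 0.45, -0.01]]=[[0.22, -0.56, 0.06],[-0.38, 0.76, -0.1],[-0.12, 1.17, -0.02]]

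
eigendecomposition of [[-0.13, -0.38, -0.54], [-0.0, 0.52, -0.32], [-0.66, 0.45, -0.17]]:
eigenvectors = [[(-0.71+0j), -0.57+0.02j, (-0.57-0.02j)], [-0.17+0.00j, (0.06+0.53j), (0.06-0.53j)], [(-0.68+0j), 0.62+0.00j, (0.62-0j)]]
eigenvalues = [(-0.74+0j), (0.48+0.37j), (0.48-0.37j)]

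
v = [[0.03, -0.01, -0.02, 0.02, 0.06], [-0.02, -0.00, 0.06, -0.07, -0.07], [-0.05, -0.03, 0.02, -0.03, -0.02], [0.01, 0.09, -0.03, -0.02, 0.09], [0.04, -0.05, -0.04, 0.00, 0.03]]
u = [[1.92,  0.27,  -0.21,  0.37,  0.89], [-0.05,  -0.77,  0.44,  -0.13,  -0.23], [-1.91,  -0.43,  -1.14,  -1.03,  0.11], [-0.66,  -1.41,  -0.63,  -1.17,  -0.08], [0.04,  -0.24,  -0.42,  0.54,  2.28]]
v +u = [[1.95, 0.26, -0.23, 0.39, 0.95], [-0.07, -0.77, 0.5, -0.2, -0.3], [-1.96, -0.46, -1.12, -1.06, 0.09], [-0.65, -1.32, -0.66, -1.19, 0.01], [0.08, -0.29, -0.46, 0.54, 2.31]]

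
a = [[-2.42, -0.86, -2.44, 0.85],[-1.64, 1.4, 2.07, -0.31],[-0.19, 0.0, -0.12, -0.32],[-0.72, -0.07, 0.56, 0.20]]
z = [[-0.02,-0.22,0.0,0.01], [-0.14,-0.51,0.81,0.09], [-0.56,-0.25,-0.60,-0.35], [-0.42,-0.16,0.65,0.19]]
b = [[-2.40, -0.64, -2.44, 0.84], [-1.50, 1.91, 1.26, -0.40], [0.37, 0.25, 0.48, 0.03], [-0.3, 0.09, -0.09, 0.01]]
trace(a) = -0.94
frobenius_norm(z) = 1.58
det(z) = 0.03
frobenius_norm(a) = 4.83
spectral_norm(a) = 3.81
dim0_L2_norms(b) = [2.87, 2.03, 2.79, 0.93]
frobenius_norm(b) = 4.58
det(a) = -1.59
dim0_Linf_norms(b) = [2.4, 1.91, 2.44, 0.84]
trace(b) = -0.00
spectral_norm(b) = 3.67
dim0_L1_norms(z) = [1.14, 1.14, 2.06, 0.64]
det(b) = 0.00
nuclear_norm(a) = 7.52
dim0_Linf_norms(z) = [0.56, 0.51, 0.81, 0.35]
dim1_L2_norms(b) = [3.58, 2.77, 0.66, 0.33]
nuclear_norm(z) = 2.57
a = b + z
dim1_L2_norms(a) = [3.64, 3.01, 0.39, 0.94]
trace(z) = -0.94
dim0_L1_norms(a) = [4.97, 2.33, 5.19, 1.68]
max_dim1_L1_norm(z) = 1.76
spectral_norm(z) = 1.29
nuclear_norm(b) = 6.61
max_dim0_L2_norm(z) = 1.2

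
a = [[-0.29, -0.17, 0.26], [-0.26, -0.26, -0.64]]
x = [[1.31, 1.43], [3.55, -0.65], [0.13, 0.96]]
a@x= [[-0.95, -0.05], [-1.35, -0.82]]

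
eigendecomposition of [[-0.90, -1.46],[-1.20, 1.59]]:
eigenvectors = [[-0.93, 0.43], [-0.36, -0.9]]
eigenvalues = [-1.47, 2.16]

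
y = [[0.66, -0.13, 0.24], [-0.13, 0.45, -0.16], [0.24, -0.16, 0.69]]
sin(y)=[[0.59,-0.1,0.18], [-0.1,0.42,-0.12], [0.18,-0.12,0.61]]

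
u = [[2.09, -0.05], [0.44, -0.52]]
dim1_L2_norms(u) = [2.09, 0.68]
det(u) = -1.06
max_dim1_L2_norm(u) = 2.09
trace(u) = 1.57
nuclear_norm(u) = 2.64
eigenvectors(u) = [[0.99, 0.02], [0.17, 1.00]]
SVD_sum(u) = [[2.08, -0.16],[0.48, -0.04]] + [[0.01, 0.11],[-0.04, -0.48]]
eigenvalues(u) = [2.08, -0.51]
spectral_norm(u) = 2.14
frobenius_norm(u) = 2.20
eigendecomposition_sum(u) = [[2.09, -0.04], [0.35, -0.01]] + [[0.0, -0.01], [0.09, -0.51]]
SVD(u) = [[-0.97,-0.22], [-0.22,0.97]] @ diag([2.1418327474448815, 0.4971443271050284]) @ [[-1.00, 0.08], [-0.08, -1.00]]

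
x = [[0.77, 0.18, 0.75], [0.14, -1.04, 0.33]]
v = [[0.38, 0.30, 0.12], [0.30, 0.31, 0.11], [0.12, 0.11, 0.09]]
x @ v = [[0.44, 0.37, 0.18], [-0.22, -0.24, -0.07]]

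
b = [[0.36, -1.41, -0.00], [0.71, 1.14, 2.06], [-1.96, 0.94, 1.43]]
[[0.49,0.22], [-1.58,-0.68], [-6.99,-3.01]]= b@[[2.42, 1.04], [0.27, 0.11], [-1.75, -0.75]]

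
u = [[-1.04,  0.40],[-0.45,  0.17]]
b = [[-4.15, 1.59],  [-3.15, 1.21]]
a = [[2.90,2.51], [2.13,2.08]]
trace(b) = -2.94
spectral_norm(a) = 4.85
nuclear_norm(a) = 4.99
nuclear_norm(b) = 5.58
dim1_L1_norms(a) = [5.41, 4.21]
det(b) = -0.01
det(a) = 0.69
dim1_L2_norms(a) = [3.84, 2.98]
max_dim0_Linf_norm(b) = 4.15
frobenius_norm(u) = 1.21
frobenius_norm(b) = 5.58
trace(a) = 4.98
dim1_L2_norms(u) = [1.11, 0.48]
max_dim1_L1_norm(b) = 5.74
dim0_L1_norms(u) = [1.49, 0.57]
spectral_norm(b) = 5.58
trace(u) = -0.87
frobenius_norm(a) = 4.86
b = a @ u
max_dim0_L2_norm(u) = 1.13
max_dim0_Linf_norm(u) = 1.04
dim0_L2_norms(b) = [5.21, 2.0]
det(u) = 0.00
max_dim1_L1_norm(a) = 5.41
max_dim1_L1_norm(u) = 1.44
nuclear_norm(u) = 1.22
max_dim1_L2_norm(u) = 1.11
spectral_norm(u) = 1.21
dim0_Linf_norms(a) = [2.9, 2.51]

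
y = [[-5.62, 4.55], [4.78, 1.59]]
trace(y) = -4.03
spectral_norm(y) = 7.91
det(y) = -30.68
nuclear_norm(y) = 11.79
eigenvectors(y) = [[-0.89,-0.43],  [0.45,-0.9]]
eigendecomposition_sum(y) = [[-6.37, 3.05], [3.21, -1.54]] + [[0.75,  1.5], [1.57,  3.13]]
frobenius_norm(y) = 8.81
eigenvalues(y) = [-7.91, 3.88]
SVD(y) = [[-0.88,0.47], [0.47,0.88]] @ diag([7.913891745431061, 3.8773338057998212]) @ [[0.91, -0.41], [0.41, 0.91]]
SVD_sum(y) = [[-6.37, 2.91],  [3.36, -1.53]] + [[0.75,  1.64],[1.42,  3.12]]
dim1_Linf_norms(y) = [5.62, 4.78]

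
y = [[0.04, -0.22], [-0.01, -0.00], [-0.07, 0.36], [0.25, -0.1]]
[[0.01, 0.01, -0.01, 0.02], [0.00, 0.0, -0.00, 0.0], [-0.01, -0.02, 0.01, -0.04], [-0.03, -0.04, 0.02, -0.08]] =y @[[-0.13, -0.20, 0.12, -0.4],[-0.06, -0.09, 0.05, -0.18]]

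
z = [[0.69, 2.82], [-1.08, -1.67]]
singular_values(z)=[3.48, 0.54]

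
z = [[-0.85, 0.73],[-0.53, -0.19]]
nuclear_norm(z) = 1.63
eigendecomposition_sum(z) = [[-0.43+0.10j, 0.37+0.36j], [(-0.26-0.26j), (-0.09+0.43j)]] + [[-0.43-0.10j, 0.37-0.36j], [(-0.26+0.26j), (-0.1-0.43j)]]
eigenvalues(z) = [(-0.52+0.53j), (-0.52-0.53j)]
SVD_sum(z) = [[-0.93,  0.62], [-0.28,  0.19]] + [[0.08, 0.11], [-0.25, -0.38]]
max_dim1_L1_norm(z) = 1.58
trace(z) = -1.04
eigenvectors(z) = [[0.76+0.00j,0.76-0.00j], [(0.34+0.55j),(0.34-0.55j)]]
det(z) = 0.55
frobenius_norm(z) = 1.25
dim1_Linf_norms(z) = [0.85, 0.53]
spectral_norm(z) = 1.16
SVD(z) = [[-0.96, -0.29],[-0.29, 0.96]] @ diag([1.1617031177277062, 0.4720655317450397]) @ [[0.83, -0.55],[-0.55, -0.83]]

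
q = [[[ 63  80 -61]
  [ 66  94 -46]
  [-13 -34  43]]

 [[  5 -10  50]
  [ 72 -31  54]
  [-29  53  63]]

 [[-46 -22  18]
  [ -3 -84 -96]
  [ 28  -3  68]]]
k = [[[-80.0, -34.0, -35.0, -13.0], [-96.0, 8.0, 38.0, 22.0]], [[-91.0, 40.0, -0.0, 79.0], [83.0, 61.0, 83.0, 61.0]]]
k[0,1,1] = 8.0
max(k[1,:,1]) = 61.0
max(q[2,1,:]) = -3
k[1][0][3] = 79.0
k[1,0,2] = -0.0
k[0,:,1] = [-34.0, 8.0]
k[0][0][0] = -80.0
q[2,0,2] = 18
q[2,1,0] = -3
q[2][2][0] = 28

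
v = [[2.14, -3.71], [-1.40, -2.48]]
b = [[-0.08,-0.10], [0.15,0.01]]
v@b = [[-0.73, -0.25], [-0.26, 0.12]]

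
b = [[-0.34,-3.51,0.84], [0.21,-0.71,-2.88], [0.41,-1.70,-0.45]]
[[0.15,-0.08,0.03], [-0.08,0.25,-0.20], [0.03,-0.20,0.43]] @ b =[[-0.06, -0.52, 0.34], [-0.0, 0.44, -0.70], [0.12, -0.69, 0.41]]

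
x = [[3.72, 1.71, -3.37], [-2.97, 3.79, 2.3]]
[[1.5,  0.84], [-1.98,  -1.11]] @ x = [[3.09, 5.75, -3.12], [-4.07, -7.59, 4.12]]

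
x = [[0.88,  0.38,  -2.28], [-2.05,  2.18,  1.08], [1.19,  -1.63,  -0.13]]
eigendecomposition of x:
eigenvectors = [[(0.01+0.59j), (0.01-0.59j), (0.76+0j)], [-0.65+0.00j, (-0.65-0j), (0.53+0j)], [(0.45-0.16j), (0.45+0.16j), (0.38+0j)]]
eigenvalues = [(1.47+2.15j), (1.47-2.15j), (-0+0j)]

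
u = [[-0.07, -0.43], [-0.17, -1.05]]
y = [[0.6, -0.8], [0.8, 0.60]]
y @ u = [[0.09,0.58], [-0.16,-0.97]]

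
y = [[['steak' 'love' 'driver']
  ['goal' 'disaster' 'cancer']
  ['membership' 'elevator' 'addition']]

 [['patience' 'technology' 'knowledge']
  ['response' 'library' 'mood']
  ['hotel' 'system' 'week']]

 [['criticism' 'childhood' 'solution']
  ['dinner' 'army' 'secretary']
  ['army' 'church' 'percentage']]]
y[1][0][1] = 'technology'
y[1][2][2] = 'week'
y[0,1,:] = ['goal', 'disaster', 'cancer']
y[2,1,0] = 'dinner'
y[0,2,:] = ['membership', 'elevator', 'addition']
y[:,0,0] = ['steak', 'patience', 'criticism']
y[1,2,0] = 'hotel'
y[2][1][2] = 'secretary'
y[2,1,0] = 'dinner'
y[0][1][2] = 'cancer'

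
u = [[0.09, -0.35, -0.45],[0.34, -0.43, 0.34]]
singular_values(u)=[0.65, 0.57]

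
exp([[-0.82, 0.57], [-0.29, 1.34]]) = [[0.36, 0.87], [-0.44, 3.65]]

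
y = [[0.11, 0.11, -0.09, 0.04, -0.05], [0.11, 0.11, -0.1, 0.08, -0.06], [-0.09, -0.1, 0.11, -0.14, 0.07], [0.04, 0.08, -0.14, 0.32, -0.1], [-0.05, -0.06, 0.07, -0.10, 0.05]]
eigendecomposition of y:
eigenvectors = [[-0.31, -0.59, 0.72, -0.18, -0.02],[-0.37, -0.46, -0.59, -0.17, -0.52],[0.45, 0.17, 0.30, 0.00, -0.82],[-0.69, 0.64, 0.16, -0.23, -0.18],[0.3, 0.04, -0.08, -0.94, 0.14]]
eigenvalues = [0.52, 0.18, -0.0, 0.0, 0.0]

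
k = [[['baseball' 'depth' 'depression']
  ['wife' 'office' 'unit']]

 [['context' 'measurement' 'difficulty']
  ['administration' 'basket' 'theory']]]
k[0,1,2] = 'unit'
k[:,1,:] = [['wife', 'office', 'unit'], ['administration', 'basket', 'theory']]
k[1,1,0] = 'administration'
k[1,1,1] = 'basket'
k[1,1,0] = 'administration'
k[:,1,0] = ['wife', 'administration']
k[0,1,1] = 'office'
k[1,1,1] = 'basket'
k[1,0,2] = 'difficulty'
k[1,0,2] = 'difficulty'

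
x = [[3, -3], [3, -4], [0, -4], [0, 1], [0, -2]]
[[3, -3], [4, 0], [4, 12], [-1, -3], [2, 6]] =x @ [[0, -4], [-1, -3]]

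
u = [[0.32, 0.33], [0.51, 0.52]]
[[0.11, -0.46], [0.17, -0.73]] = u @ [[1.04, -0.22], [-0.69, -1.19]]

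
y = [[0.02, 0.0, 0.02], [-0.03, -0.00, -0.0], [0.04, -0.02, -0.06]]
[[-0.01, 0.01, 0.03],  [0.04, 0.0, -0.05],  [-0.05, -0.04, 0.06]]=y @ [[-1.32, -0.03, 1.65], [-3.06, 0.56, 0.24], [0.92, 0.40, 0.05]]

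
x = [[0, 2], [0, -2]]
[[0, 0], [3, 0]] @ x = [[0, 0], [0, 6]]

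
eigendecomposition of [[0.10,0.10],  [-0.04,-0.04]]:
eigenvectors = [[0.93,-0.71], [-0.37,0.71]]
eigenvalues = [0.06, -0.0]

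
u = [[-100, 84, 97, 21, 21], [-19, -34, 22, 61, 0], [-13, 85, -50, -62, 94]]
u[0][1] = 84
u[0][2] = 97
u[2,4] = 94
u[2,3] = -62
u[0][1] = 84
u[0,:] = [-100, 84, 97, 21, 21]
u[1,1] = -34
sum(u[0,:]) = 123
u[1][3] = 61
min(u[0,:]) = -100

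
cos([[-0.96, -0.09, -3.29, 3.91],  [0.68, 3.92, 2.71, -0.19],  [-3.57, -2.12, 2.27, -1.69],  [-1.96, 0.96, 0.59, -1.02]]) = [[-1.73, 0.93, 0.61, 3.42], [-0.83, -3.11, 3.68, -4.09], [-0.95, -4.70, -5.49, 3.37], [-2.94, -2.32, -1.42, 0.65]]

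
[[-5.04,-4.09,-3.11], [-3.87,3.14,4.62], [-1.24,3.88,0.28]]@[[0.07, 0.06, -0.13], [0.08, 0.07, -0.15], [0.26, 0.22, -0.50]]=[[-1.49, -1.27, 2.82],[1.18, 1.00, -2.28],[0.30, 0.26, -0.56]]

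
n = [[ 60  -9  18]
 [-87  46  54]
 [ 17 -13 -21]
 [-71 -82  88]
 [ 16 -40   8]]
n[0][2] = 18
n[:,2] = [18, 54, -21, 88, 8]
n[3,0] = -71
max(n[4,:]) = 16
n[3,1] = -82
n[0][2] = 18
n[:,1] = [-9, 46, -13, -82, -40]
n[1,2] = 54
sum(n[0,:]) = 69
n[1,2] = 54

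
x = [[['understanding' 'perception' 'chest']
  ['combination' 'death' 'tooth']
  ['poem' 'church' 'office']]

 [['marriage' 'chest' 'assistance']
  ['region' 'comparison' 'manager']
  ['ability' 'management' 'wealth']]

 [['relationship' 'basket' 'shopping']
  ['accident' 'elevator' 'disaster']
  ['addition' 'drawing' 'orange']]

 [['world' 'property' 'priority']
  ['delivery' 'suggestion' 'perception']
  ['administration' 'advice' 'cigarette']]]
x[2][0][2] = 'shopping'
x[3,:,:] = [['world', 'property', 'priority'], ['delivery', 'suggestion', 'perception'], ['administration', 'advice', 'cigarette']]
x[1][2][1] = 'management'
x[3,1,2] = 'perception'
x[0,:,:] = [['understanding', 'perception', 'chest'], ['combination', 'death', 'tooth'], ['poem', 'church', 'office']]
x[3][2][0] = 'administration'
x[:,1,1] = ['death', 'comparison', 'elevator', 'suggestion']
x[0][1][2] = 'tooth'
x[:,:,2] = [['chest', 'tooth', 'office'], ['assistance', 'manager', 'wealth'], ['shopping', 'disaster', 'orange'], ['priority', 'perception', 'cigarette']]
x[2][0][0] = 'relationship'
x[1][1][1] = 'comparison'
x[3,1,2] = 'perception'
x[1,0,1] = 'chest'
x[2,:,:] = [['relationship', 'basket', 'shopping'], ['accident', 'elevator', 'disaster'], ['addition', 'drawing', 'orange']]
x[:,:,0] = [['understanding', 'combination', 'poem'], ['marriage', 'region', 'ability'], ['relationship', 'accident', 'addition'], ['world', 'delivery', 'administration']]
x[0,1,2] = 'tooth'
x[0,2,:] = ['poem', 'church', 'office']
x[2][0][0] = 'relationship'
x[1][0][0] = 'marriage'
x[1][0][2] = 'assistance'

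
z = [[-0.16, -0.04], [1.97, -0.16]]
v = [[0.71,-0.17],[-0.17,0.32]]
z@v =[[-0.11, 0.01], [1.43, -0.39]]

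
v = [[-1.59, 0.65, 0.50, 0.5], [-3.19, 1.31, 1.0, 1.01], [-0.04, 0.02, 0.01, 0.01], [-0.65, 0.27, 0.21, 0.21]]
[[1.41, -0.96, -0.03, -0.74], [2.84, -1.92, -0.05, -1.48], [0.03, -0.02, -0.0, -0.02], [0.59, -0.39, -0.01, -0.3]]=v@[[-0.42,0.85,0.21,0.25], [0.24,0.36,0.06,-0.9], [0.78,0.38,-0.37,0.34], [0.40,-0.06,0.90,0.15]]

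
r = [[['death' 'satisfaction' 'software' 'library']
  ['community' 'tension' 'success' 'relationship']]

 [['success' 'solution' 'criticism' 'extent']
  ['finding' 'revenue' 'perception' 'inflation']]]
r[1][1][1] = 'revenue'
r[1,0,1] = 'solution'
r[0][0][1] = 'satisfaction'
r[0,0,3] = 'library'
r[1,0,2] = 'criticism'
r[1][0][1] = 'solution'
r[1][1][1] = 'revenue'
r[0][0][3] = 'library'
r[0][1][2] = 'success'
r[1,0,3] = 'extent'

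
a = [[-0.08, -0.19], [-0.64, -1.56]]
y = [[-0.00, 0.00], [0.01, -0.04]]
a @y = [[-0.00,0.01], [-0.02,0.06]]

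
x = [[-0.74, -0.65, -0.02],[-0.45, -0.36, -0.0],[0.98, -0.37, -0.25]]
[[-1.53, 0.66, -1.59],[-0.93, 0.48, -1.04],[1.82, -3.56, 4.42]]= x @ [[1.8, -2.83, 3.41], [0.33, 2.21, -1.37], [-0.73, -0.14, -2.3]]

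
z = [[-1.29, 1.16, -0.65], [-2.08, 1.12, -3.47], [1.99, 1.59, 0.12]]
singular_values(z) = [4.53, 2.43, 1.03]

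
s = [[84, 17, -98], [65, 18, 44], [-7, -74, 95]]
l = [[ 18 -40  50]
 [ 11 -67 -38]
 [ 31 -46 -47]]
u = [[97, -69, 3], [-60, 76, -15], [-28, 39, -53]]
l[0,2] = 50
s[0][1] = 17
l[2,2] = -47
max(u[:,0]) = 97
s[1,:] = [65, 18, 44]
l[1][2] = -38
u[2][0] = -28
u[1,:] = [-60, 76, -15]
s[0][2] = -98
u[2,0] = -28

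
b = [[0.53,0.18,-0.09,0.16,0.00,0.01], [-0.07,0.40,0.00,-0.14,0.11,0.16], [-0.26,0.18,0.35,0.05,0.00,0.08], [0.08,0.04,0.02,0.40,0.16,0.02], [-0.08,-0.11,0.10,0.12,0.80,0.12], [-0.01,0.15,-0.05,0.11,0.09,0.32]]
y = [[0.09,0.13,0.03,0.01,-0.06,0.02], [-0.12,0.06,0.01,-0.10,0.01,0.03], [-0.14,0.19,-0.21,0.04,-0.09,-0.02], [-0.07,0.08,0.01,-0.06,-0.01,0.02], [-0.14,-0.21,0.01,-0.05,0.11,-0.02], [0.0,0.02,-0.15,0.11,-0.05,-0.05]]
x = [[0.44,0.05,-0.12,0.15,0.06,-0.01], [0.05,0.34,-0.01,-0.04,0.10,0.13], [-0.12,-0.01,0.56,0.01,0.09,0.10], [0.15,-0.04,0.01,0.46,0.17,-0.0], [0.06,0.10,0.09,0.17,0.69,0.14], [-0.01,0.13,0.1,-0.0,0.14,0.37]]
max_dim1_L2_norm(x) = 0.74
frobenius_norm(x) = 1.31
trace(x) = 2.86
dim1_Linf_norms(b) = [0.53, 0.4, 0.35, 0.4, 0.8, 0.32]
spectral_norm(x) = 0.89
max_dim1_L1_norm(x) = 1.25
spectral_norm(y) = 0.40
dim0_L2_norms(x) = [0.49, 0.38, 0.59, 0.51, 0.74, 0.43]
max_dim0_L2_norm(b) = 0.83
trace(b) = 2.80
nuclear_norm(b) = 2.96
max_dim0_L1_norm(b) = 1.16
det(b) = 0.01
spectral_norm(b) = 0.89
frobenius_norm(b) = 1.36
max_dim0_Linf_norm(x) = 0.69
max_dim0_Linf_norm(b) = 0.8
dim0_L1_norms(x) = [0.83, 0.67, 0.89, 0.83, 1.25, 0.75]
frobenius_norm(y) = 0.55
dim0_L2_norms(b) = [0.61, 0.51, 0.38, 0.48, 0.83, 0.39]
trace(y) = -0.06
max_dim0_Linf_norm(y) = 0.21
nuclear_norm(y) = 0.94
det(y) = -0.00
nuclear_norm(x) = 2.86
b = y + x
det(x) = 0.01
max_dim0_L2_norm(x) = 0.74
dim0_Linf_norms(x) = [0.44, 0.34, 0.56, 0.46, 0.69, 0.37]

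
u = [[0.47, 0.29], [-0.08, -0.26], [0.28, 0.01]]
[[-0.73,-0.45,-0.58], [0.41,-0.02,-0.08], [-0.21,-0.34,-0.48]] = u @ [[-0.70, -1.22, -1.75], [-1.37, 0.44, 0.85]]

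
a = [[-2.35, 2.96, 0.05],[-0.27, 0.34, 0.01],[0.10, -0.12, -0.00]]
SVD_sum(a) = [[-2.35, 2.96, 0.05], [-0.27, 0.34, 0.01], [0.10, -0.12, -0.0]] + [[-0.00, -0.00, -0.0], [0.0, 0.00, 0.0], [0.0, 0.00, 0.00]] + [[0.00,0.0,-0.0], [-0.00,-0.00,0.00], [0.0,0.00,-0.0]]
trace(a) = -2.01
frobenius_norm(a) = 3.81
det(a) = 0.00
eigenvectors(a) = [[0.99, -0.68, 0.62], [0.11, -0.54, 0.48], [-0.04, 0.50, 0.63]]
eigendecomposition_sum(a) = [[-2.35, 2.96, 0.04], [-0.27, 0.34, 0.01], [0.10, -0.13, -0.0]] + [[0.0, -0.00, 0.0], [0.00, -0.00, 0.0], [-0.00, 0.00, -0.0]] + [[-0.0, 0.00, 0.00],[-0.00, 0.0, 0.00],[-0.00, 0.00, 0.00]]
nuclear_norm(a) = 3.82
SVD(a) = [[-0.99, 0.05, 0.11],[-0.11, -0.70, -0.7],[0.04, -0.71, 0.7]] @ diag([3.807829313624223, 0.005155178877925749, 0.0030565396802244363]) @ [[0.62, -0.78, -0.01],[-0.4, -0.30, -0.86],[0.67, 0.54, -0.50]]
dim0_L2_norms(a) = [2.37, 2.98, 0.05]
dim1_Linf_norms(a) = [2.96, 0.34, 0.12]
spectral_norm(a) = 3.81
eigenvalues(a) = [-2.01, -0.0, 0.01]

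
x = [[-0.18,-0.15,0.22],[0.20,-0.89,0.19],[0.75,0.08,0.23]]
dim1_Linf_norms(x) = [0.22, 0.89, 0.75]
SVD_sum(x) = [[0.05,-0.1,0.03],[0.39,-0.77,0.26],[0.14,-0.28,0.09]] + [[-0.17, -0.1, -0.03],[-0.20, -0.11, -0.03],[0.62, 0.35, 0.09]] + [[-0.06, 0.04, 0.21], [0.01, -0.01, -0.04], [-0.01, 0.01, 0.05]]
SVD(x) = [[0.12, -0.26, 0.96], [0.93, -0.30, -0.2], [0.33, 0.92, 0.21]] @ diag([0.9642256956029059, 0.7805150034886092, 0.23316332745152746]) @ [[0.43, -0.85, 0.29], [0.87, 0.48, 0.13], [-0.25, 0.20, 0.95]]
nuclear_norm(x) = 1.98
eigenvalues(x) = [0.47, -0.43, -0.88]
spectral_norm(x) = 0.96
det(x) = 0.18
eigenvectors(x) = [[-0.28, -0.66, -0.28], [-0.17, 0.02, -0.93], [-0.94, 0.75, 0.25]]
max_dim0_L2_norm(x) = 0.91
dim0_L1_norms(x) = [1.13, 1.12, 0.64]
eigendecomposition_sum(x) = [[0.12, -0.01, 0.1], [0.07, -0.00, 0.06], [0.40, -0.02, 0.35]] + [[-0.33, 0.12, 0.08],  [0.01, -0.0, -0.00],  [0.38, -0.14, -0.09]] + [[0.03, -0.26, 0.04], [0.11, -0.88, 0.13], [-0.03, 0.24, -0.04]]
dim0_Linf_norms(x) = [0.75, 0.89, 0.23]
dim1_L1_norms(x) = [0.55, 1.28, 1.06]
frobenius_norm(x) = 1.26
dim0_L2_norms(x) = [0.8, 0.91, 0.37]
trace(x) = -0.84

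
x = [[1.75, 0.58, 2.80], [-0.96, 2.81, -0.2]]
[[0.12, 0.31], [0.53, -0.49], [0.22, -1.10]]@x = [[-0.09, 0.94, 0.27], [1.40, -1.07, 1.58], [1.44, -2.96, 0.84]]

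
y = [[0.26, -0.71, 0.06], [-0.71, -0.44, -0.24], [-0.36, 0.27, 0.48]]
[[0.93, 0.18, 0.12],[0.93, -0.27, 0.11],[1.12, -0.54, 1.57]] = y @ [[-1.15, 0.63, -0.91], [-1.53, -0.07, -0.27], [2.33, -0.61, 2.73]]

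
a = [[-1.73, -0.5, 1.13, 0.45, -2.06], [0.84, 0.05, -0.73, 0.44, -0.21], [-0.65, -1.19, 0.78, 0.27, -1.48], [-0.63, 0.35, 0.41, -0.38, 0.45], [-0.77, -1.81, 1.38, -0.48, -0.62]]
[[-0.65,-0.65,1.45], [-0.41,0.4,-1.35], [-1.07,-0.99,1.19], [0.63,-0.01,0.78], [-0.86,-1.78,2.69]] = a@[[0.04, 0.23, -0.79], [0.73, 0.74, -0.71], [0.56, 0.2, 0.37], [0.04, 0.82, -0.80], [0.42, 0.23, 0.16]]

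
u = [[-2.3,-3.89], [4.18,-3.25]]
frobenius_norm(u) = 6.96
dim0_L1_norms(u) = [6.48, 7.14]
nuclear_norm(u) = 9.79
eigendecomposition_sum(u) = [[-1.15+2.17j, -1.95-1.35j], [(2.09+1.45j), -1.62+1.84j]] + [[(-1.15-2.17j), -1.95+1.35j], [(2.09-1.45j), -1.62-1.84j]]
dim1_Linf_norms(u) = [3.89, 4.18]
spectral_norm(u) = 5.39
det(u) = 23.74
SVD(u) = [[0.33, 0.94], [0.94, -0.33]] @ diag([5.393765410265039, 4.400488006917917]) @ [[0.59, -0.81], [-0.81, -0.59]]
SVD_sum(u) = [[1.05, -1.43], [3.01, -4.11]] + [[-3.35, -2.46], [1.17, 0.86]]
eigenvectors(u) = [[(0.08+0.69j), (0.08-0.69j)], [0.72+0.00j, 0.72-0.00j]]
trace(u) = -5.55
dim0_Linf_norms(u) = [4.18, 3.89]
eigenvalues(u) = [(-2.77+4j), (-2.77-4j)]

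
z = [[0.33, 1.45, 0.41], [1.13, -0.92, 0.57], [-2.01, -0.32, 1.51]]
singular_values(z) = [2.6, 1.76, 1.19]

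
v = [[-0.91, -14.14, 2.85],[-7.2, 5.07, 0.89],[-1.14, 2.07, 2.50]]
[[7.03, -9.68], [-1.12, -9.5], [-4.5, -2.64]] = v @[[-0.55, 1.54], [-0.75, 0.44], [-1.43, -0.72]]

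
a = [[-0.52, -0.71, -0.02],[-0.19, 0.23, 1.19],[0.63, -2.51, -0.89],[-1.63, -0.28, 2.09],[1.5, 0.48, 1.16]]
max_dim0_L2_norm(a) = 2.81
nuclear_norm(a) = 7.69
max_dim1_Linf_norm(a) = 2.51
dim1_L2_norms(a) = [0.88, 1.23, 2.74, 2.67, 1.96]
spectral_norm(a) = 3.29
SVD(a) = [[-0.06, -0.34, -0.05], [0.33, -0.08, 0.27], [-0.68, -0.51, 0.48], [0.62, -0.67, 0.14], [0.18, 0.41, 0.83]] @ diag([3.2894799945908226, 2.524017382327821, 1.8727406704863827]) @ [[-0.37, 0.53, 0.76],[0.63, 0.75, -0.22],[0.69, -0.40, 0.61]]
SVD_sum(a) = [[0.07,  -0.11,  -0.15], [-0.40,  0.58,  0.84], [0.82,  -1.19,  -1.71], [-0.75,  1.08,  1.57], [-0.22,  0.31,  0.45]] + [[-0.53,-0.64,0.19], [-0.13,-0.16,0.05], [-0.81,-0.97,0.28], [-1.05,-1.26,0.37], [0.65,0.78,-0.23]] + [[-0.06, 0.03, -0.05], [0.34, -0.20, 0.30], [0.62, -0.36, 0.54], [0.18, -0.10, 0.15], [1.06, -0.61, 0.94]]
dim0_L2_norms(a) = [2.37, 2.68, 2.81]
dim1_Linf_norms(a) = [0.71, 1.19, 2.51, 2.09, 1.5]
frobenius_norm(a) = 4.55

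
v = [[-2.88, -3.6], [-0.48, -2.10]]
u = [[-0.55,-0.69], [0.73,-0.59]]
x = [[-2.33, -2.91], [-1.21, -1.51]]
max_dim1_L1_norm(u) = 1.32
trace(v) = -4.98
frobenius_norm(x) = 4.20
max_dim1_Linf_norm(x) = 2.91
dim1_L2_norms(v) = [4.61, 2.15]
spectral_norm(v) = 5.02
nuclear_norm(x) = 4.20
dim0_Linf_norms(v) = [2.88, 3.6]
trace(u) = -1.14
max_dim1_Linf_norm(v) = 3.6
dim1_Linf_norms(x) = [2.91, 1.51]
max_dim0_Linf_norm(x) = 2.91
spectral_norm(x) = 4.20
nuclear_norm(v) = 5.88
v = x + u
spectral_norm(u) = 0.94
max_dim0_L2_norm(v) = 4.17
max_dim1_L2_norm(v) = 4.61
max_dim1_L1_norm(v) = 6.48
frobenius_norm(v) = 5.09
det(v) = 4.32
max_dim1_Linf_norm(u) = 0.73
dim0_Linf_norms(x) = [2.33, 2.91]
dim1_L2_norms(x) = [3.73, 1.93]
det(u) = 0.83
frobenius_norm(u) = 1.29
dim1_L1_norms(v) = [6.48, 2.58]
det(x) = -0.00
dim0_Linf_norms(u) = [0.73, 0.69]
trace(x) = -3.84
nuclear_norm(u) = 1.82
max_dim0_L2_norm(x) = 3.28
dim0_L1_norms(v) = [3.36, 5.7]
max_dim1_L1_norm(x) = 5.24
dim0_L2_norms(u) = [0.91, 0.91]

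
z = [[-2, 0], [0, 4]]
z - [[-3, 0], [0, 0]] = [[1, 0], [0, 4]]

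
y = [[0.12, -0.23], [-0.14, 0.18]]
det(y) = -0.01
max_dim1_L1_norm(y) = 0.35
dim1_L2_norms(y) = [0.26, 0.23]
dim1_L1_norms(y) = [0.35, 0.32]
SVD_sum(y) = [[0.14,-0.22], [-0.12,0.19]] + [[-0.02, -0.01], [-0.02, -0.01]]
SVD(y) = [[-0.75,0.66], [0.66,0.75]] @ diag([0.34402124577357146, 0.030812050506254896]) @ [[-0.53, 0.85], [-0.85, -0.53]]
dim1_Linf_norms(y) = [0.23, 0.18]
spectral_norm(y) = 0.34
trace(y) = 0.30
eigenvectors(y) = [[-0.83,0.74],[-0.55,-0.68]]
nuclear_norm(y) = 0.37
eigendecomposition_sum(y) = [[-0.02, -0.02], [-0.01, -0.01]] + [[0.14, -0.21], [-0.13, 0.19]]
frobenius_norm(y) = 0.35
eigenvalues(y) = [-0.03, 0.33]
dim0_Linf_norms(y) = [0.14, 0.23]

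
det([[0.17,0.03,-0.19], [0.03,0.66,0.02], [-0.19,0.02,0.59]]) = 0.042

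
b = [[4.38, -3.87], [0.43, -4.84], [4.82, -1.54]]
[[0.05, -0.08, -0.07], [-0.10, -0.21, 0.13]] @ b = [[-0.15, 0.3], [0.1, 1.2]]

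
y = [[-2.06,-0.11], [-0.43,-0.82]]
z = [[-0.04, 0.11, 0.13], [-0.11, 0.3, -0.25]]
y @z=[[0.09, -0.26, -0.24], [0.11, -0.29, 0.15]]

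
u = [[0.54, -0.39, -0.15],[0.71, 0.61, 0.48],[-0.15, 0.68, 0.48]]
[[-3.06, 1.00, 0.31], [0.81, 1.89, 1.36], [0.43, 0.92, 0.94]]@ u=[[-0.99, 2.01, 1.09], [1.58, 1.76, 1.44], [0.74, 1.03, 0.83]]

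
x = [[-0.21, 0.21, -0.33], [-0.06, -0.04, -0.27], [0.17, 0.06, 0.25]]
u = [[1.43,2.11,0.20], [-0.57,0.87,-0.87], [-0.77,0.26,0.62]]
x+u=[[1.22, 2.32, -0.13], [-0.63, 0.83, -1.14], [-0.6, 0.32, 0.87]]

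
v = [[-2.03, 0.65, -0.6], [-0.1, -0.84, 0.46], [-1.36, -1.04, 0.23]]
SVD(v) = [[-0.85, 0.44, -0.30], [-0.01, -0.58, -0.81], [-0.53, -0.68, 0.5]] @ diag([2.4728648798439083, 1.6408229823716272, 0.08566928595273213]) @ [[0.99,0.01,0.15],[0.06,0.91,-0.42],[0.14,-0.42,-0.89]]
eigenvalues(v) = [(-2.38+0j), (-0.13+0.36j), (-0.13-0.36j)]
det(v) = -0.35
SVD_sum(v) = [[-2.07, -0.01, -0.32], [-0.03, -0.0, -0.01], [-1.30, -0.01, -0.20]] + [[0.04, 0.65, -0.3], [-0.06, -0.87, 0.40], [-0.07, -1.01, 0.47]] + [[-0.00,  0.01,  0.02], [-0.01,  0.03,  0.06], [0.01,  -0.02,  -0.04]]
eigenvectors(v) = [[0.90+0.00j,0.12+0.05j,(0.12-0.05j)], [-0.07+0.00j,-0.46+0.22j,-0.46-0.22j], [(0.44+0j),-0.85+0.00j,(-0.85-0j)]]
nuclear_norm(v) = 4.20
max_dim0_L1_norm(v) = 3.49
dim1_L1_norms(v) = [3.28, 1.4, 2.63]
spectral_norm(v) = 2.47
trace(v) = -2.64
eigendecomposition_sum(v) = [[-2.06+0.00j, (0.49+0j), -0.56+0.00j], [0.17-0.00j, -0.04-0.00j, (0.05-0j)], [(-1.01+0j), 0.24+0.00j, -0.27+0.00j]] + [[(0.02+0.03j), 0.08+0.07j, (-0.02-0.06j)], [-0.13-0.03j, -0.40+0.05j, (0.21+0.08j)], [(-0.18-0.15j), (-0.64-0.21j), 0.25+0.27j]] + [[0.02-0.03j, (0.08-0.07j), -0.02+0.06j], [(-0.13+0.03j), -0.40-0.05j, (0.21-0.08j)], [(-0.18+0.15j), -0.64+0.21j, 0.25-0.27j]]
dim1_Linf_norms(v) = [2.03, 0.84, 1.36]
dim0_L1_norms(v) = [3.49, 2.53, 1.29]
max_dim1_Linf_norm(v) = 2.03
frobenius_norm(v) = 2.97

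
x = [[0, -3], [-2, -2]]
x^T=[[0, -2], [-3, -2]]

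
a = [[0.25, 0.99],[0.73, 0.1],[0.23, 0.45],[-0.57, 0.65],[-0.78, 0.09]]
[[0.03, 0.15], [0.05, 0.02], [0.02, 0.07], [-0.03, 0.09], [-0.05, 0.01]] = a @ [[0.07, 0.01], [0.01, 0.15]]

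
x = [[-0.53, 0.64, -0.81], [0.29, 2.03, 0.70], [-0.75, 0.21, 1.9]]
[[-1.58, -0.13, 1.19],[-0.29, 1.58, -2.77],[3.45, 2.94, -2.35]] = x @[[-0.45, -0.89, -0.85], [-0.67, 0.51, -0.73], [1.71, 1.14, -1.49]]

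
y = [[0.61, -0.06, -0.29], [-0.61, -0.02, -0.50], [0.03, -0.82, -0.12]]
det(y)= -0.389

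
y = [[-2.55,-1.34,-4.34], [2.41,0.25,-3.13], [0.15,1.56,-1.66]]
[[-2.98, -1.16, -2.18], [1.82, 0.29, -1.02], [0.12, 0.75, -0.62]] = y @ [[0.9,  0.12,  0.12], [0.12,  0.51,  0.04], [0.12,  0.04,  0.42]]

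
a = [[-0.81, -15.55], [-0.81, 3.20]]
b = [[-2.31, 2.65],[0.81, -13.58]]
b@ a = [[-0.28, 44.40], [10.34, -56.05]]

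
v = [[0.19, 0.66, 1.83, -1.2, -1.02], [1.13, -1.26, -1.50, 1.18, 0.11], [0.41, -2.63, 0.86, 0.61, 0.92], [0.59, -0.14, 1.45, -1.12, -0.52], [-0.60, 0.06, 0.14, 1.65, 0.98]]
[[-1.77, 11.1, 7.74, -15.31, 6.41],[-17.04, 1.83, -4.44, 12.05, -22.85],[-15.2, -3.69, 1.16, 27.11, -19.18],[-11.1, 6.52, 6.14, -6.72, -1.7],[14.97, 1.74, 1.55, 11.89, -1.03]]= v@[[-12.33, 6.19, 2.86, -1.97, -10.28],  [5.19, 3.42, 1.96, -7.79, 4.66],  [1.21, 5.02, 4.37, 0.06, -0.05],  [4.47, 6.2, 1.07, 3.31, -4.62],  [-0.29, -5.8, 0.79, 5.82, 0.16]]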